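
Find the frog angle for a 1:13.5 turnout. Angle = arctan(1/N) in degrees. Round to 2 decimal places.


1/N = 1/13.5 = 0.074074
angle = arctan(0.074074) = 0.073939 rad
angle = 0.073939 * 180/pi = 4.24 degrees

4.24


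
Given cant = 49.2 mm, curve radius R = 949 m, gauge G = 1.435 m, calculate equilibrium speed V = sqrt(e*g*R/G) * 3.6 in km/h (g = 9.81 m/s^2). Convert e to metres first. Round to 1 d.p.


Convert cant: e = 49.2 mm = 0.0492 m
V_ms = sqrt(0.0492 * 9.81 * 949 / 1.435)
V_ms = sqrt(319.189371) = 17.8659 m/s
V = 17.8659 * 3.6 = 64.3 km/h

64.3


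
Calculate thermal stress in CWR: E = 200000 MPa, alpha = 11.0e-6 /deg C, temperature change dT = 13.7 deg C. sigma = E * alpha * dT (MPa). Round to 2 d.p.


sigma = E * alpha * dT
sigma = 200000 * 11.0e-6 * 13.7
sigma = 2.2 * 13.7
sigma = 30.14 MPa

30.14


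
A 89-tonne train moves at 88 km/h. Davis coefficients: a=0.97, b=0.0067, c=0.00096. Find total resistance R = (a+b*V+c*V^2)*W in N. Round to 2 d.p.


b*V = 0.0067 * 88 = 0.5896
c*V^2 = 0.00096 * 7744 = 7.43424
R_per_t = 0.97 + 0.5896 + 7.43424 = 8.99384 N/t
R_total = 8.99384 * 89 = 800.45 N

800.45


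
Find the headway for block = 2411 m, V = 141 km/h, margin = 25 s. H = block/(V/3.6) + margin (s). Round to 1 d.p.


V = 141 / 3.6 = 39.1667 m/s
Block traversal time = 2411 / 39.1667 = 61.5574 s
Headway = 61.5574 + 25
Headway = 86.6 s

86.6


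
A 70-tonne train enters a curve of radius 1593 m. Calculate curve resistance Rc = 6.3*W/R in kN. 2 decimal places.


Rc = 6.3 * W / R
Rc = 6.3 * 70 / 1593
Rc = 441.0 / 1593
Rc = 0.28 kN

0.28


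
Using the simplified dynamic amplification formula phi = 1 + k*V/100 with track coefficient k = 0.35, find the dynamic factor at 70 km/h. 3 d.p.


phi = 1 + k * V / 100
phi = 1 + 0.35 * 70 / 100
phi = 1 + 0.245
phi = 1.245

1.245


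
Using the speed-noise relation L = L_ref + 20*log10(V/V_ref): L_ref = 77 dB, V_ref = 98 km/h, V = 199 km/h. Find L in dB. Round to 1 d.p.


V/V_ref = 199 / 98 = 2.030612
log10(2.030612) = 0.307627
20 * 0.307627 = 6.1525
L = 77 + 6.1525 = 83.2 dB

83.2


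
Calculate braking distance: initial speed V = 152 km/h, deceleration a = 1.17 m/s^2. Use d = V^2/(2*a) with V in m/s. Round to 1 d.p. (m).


Convert speed: V = 152 / 3.6 = 42.2222 m/s
V^2 = 1782.716
d = 1782.716 / (2 * 1.17)
d = 1782.716 / 2.34
d = 761.8 m

761.8


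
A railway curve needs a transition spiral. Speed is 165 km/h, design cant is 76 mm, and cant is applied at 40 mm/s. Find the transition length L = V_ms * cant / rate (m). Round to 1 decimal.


Convert speed: V = 165 / 3.6 = 45.8333 m/s
L = 45.8333 * 76 / 40
L = 3483.3333 / 40
L = 87.1 m

87.1


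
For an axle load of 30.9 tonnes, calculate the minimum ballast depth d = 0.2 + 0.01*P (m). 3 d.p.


d = 0.2 + 0.01 * 30.9
d = 0.2 + 0.309
d = 0.509 m

0.509


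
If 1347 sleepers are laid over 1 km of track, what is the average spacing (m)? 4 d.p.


Spacing = 1000 m / number of sleepers
Spacing = 1000 / 1347
Spacing = 0.7424 m

0.7424


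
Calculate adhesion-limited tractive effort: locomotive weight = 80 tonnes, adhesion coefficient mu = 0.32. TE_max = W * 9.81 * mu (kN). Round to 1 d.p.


TE_max = W * g * mu
TE_max = 80 * 9.81 * 0.32
TE_max = 784.8 * 0.32
TE_max = 251.1 kN

251.1


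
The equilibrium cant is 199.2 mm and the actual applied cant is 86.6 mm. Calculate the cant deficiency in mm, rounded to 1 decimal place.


Cant deficiency = equilibrium cant - actual cant
CD = 199.2 - 86.6
CD = 112.6 mm

112.6


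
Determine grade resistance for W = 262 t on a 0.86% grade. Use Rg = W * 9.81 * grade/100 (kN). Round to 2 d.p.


Rg = W * 9.81 * grade / 100
Rg = 262 * 9.81 * 0.86 / 100
Rg = 2570.22 * 0.0086
Rg = 22.10 kN

22.10


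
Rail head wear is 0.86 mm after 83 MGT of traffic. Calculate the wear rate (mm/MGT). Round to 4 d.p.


Wear rate = total wear / cumulative tonnage
Rate = 0.86 / 83
Rate = 0.0104 mm/MGT

0.0104


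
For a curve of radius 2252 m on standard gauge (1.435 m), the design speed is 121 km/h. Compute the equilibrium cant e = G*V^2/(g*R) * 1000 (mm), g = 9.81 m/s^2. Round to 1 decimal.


Convert speed: V = 121 / 3.6 = 33.6111 m/s
Apply formula: e = 1.435 * 33.6111^2 / (9.81 * 2252)
e = 1.435 * 1129.7068 / 22092.12
e = 0.07338 m = 73.4 mm

73.4


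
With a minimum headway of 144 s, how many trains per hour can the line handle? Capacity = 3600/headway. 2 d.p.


Capacity = 3600 / headway
Capacity = 3600 / 144
Capacity = 25.00 trains/hour

25.00


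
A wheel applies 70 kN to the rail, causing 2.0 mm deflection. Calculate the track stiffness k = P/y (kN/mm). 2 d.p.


Track stiffness k = P / y
k = 70 / 2.0
k = 35.00 kN/mm

35.00


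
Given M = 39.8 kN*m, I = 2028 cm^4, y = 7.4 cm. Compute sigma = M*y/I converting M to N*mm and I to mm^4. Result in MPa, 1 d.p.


Convert units:
M = 39.8 kN*m = 39800000 N*mm
y = 7.4 cm = 74 mm
I = 2028 cm^4 = 20280000 mm^4
sigma = 39800000 * 74 / 20280000
sigma = 145.2 MPa

145.2


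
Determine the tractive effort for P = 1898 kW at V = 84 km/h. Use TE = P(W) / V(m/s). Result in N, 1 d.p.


Convert: P = 1898 kW = 1898000 W
V = 84 / 3.6 = 23.3333 m/s
TE = 1898000 / 23.3333
TE = 81342.9 N

81342.9


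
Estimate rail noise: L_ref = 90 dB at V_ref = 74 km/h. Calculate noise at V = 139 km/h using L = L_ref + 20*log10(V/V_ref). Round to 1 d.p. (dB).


V/V_ref = 139 / 74 = 1.878378
log10(1.878378) = 0.273783
20 * 0.273783 = 5.4757
L = 90 + 5.4757 = 95.5 dB

95.5


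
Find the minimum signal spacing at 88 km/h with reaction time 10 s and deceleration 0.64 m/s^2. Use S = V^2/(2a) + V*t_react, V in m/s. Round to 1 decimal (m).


V = 88 / 3.6 = 24.4444 m/s
Braking distance = 24.4444^2 / (2*0.64) = 466.821 m
Sighting distance = 24.4444 * 10 = 244.4444 m
S = 466.821 + 244.4444 = 711.3 m

711.3


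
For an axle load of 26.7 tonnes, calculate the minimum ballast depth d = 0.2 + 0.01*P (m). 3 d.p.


d = 0.2 + 0.01 * 26.7
d = 0.2 + 0.267
d = 0.467 m

0.467


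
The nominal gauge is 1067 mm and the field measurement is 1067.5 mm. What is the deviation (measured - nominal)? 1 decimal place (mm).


Deviation = measured - nominal
Deviation = 1067.5 - 1067
Deviation = 0.5 mm

0.5


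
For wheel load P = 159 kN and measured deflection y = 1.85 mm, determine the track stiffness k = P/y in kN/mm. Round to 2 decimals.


Track stiffness k = P / y
k = 159 / 1.85
k = 85.95 kN/mm

85.95


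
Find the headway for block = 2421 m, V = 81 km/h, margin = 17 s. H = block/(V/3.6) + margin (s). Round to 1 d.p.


V = 81 / 3.6 = 22.5 m/s
Block traversal time = 2421 / 22.5 = 107.6 s
Headway = 107.6 + 17
Headway = 124.6 s

124.6


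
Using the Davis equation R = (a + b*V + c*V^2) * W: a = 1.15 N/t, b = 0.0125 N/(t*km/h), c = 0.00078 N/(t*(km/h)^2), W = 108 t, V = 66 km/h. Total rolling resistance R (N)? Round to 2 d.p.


b*V = 0.0125 * 66 = 0.825
c*V^2 = 0.00078 * 4356 = 3.39768
R_per_t = 1.15 + 0.825 + 3.39768 = 5.37268 N/t
R_total = 5.37268 * 108 = 580.25 N

580.25


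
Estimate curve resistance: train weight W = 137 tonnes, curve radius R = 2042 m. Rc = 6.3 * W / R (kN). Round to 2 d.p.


Rc = 6.3 * W / R
Rc = 6.3 * 137 / 2042
Rc = 863.1 / 2042
Rc = 0.42 kN

0.42


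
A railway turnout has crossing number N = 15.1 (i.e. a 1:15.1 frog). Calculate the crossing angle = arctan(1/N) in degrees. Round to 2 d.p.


1/N = 1/15.1 = 0.066225
angle = arctan(0.066225) = 0.066129 rad
angle = 0.066129 * 180/pi = 3.79 degrees

3.79


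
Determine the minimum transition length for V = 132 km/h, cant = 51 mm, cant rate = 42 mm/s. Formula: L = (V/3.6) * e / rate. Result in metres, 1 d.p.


Convert speed: V = 132 / 3.6 = 36.6667 m/s
L = 36.6667 * 51 / 42
L = 1870.0 / 42
L = 44.5 m

44.5


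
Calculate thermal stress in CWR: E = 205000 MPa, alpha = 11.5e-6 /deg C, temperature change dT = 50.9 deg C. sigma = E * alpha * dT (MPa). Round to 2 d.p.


sigma = E * alpha * dT
sigma = 205000 * 11.5e-6 * 50.9
sigma = 2.3575 * 50.9
sigma = 120.00 MPa

120.00


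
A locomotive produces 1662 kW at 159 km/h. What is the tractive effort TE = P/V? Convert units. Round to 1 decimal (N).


Convert: P = 1662 kW = 1662000 W
V = 159 / 3.6 = 44.1667 m/s
TE = 1662000 / 44.1667
TE = 37630.2 N

37630.2


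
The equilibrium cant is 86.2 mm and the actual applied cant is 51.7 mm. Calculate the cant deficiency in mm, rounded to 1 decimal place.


Cant deficiency = equilibrium cant - actual cant
CD = 86.2 - 51.7
CD = 34.5 mm

34.5


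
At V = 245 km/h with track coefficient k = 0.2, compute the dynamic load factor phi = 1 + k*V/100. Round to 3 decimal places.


phi = 1 + k * V / 100
phi = 1 + 0.2 * 245 / 100
phi = 1 + 0.49
phi = 1.490

1.490


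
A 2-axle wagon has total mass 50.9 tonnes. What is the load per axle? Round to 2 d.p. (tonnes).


Load per axle = total weight / number of axles
Load = 50.9 / 2
Load = 25.45 tonnes

25.45


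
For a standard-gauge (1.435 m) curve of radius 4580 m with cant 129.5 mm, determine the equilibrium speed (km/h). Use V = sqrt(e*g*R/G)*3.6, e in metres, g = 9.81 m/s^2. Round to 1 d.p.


Convert cant: e = 129.5 mm = 0.1295 m
V_ms = sqrt(0.1295 * 9.81 * 4580 / 1.435)
V_ms = sqrt(4054.640488) = 63.6761 m/s
V = 63.6761 * 3.6 = 229.2 km/h

229.2


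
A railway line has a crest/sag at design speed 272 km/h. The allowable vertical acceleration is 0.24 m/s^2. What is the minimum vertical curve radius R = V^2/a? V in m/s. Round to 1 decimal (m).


Convert speed: V = 272 / 3.6 = 75.5556 m/s
V^2 = 5708.642 m^2/s^2
R_v = 5708.642 / 0.24
R_v = 23786.0 m

23786.0


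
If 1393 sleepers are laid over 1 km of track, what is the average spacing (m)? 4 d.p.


Spacing = 1000 m / number of sleepers
Spacing = 1000 / 1393
Spacing = 0.7179 m

0.7179


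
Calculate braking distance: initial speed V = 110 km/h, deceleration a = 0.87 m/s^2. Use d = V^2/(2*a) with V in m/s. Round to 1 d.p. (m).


Convert speed: V = 110 / 3.6 = 30.5556 m/s
V^2 = 933.642
d = 933.642 / (2 * 0.87)
d = 933.642 / 1.74
d = 536.6 m

536.6


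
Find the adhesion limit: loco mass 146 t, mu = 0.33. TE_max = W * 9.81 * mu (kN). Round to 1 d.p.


TE_max = W * g * mu
TE_max = 146 * 9.81 * 0.33
TE_max = 1432.26 * 0.33
TE_max = 472.6 kN

472.6


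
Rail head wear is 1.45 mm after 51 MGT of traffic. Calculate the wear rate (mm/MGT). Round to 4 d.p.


Wear rate = total wear / cumulative tonnage
Rate = 1.45 / 51
Rate = 0.0284 mm/MGT

0.0284


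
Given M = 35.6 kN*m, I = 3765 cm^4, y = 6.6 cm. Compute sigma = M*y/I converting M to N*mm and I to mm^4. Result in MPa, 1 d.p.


Convert units:
M = 35.6 kN*m = 35600000 N*mm
y = 6.6 cm = 66 mm
I = 3765 cm^4 = 37650000 mm^4
sigma = 35600000 * 66 / 37650000
sigma = 62.4 MPa

62.4


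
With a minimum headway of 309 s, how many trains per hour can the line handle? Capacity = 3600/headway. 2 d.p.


Capacity = 3600 / headway
Capacity = 3600 / 309
Capacity = 11.65 trains/hour

11.65


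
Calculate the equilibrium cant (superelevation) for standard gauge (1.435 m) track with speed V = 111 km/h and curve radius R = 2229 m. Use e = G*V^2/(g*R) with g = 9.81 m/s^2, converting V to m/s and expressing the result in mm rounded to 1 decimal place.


Convert speed: V = 111 / 3.6 = 30.8333 m/s
Apply formula: e = 1.435 * 30.8333^2 / (9.81 * 2229)
e = 1.435 * 950.6944 / 21866.49
e = 0.06239 m = 62.4 mm

62.4


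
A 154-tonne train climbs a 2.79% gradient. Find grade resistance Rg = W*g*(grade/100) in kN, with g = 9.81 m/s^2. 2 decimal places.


Rg = W * 9.81 * grade / 100
Rg = 154 * 9.81 * 2.79 / 100
Rg = 1510.74 * 0.0279
Rg = 42.15 kN

42.15


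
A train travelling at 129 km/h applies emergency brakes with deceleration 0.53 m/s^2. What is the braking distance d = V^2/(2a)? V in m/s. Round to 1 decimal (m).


Convert speed: V = 129 / 3.6 = 35.8333 m/s
V^2 = 1284.0278
d = 1284.0278 / (2 * 0.53)
d = 1284.0278 / 1.06
d = 1211.3 m

1211.3


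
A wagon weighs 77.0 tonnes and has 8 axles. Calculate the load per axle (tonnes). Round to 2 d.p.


Load per axle = total weight / number of axles
Load = 77.0 / 8
Load = 9.63 tonnes

9.63


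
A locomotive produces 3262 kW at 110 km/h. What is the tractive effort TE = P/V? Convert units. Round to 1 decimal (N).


Convert: P = 3262 kW = 3262000 W
V = 110 / 3.6 = 30.5556 m/s
TE = 3262000 / 30.5556
TE = 106756.4 N

106756.4


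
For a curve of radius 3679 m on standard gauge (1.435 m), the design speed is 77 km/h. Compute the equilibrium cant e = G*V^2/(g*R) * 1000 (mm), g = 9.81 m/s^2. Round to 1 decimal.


Convert speed: V = 77 / 3.6 = 21.3889 m/s
Apply formula: e = 1.435 * 21.3889^2 / (9.81 * 3679)
e = 1.435 * 457.4846 / 36090.99
e = 0.01819 m = 18.2 mm

18.2


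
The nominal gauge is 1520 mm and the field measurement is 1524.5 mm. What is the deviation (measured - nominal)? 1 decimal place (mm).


Deviation = measured - nominal
Deviation = 1524.5 - 1520
Deviation = 4.5 mm

4.5


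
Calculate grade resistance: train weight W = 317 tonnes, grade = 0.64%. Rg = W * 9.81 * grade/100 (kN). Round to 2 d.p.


Rg = W * 9.81 * grade / 100
Rg = 317 * 9.81 * 0.64 / 100
Rg = 3109.77 * 0.0064
Rg = 19.90 kN

19.90


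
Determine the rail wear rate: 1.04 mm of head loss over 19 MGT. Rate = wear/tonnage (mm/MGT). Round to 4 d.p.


Wear rate = total wear / cumulative tonnage
Rate = 1.04 / 19
Rate = 0.0547 mm/MGT

0.0547


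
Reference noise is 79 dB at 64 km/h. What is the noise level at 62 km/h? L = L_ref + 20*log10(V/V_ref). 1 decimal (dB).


V/V_ref = 62 / 64 = 0.96875
log10(0.96875) = -0.013788
20 * -0.013788 = -0.2758
L = 79 + -0.2758 = 78.7 dB

78.7


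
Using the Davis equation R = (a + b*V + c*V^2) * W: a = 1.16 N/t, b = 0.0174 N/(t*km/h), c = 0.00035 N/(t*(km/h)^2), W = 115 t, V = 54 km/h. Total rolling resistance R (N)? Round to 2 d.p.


b*V = 0.0174 * 54 = 0.9396
c*V^2 = 0.00035 * 2916 = 1.0206
R_per_t = 1.16 + 0.9396 + 1.0206 = 3.1202 N/t
R_total = 3.1202 * 115 = 358.82 N

358.82


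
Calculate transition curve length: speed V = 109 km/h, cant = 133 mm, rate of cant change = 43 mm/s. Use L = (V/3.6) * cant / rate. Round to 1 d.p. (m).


Convert speed: V = 109 / 3.6 = 30.2778 m/s
L = 30.2778 * 133 / 43
L = 4026.9444 / 43
L = 93.6 m

93.6


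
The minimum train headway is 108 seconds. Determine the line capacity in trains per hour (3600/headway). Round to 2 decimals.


Capacity = 3600 / headway
Capacity = 3600 / 108
Capacity = 33.33 trains/hour

33.33


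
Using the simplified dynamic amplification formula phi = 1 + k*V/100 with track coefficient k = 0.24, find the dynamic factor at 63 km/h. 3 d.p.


phi = 1 + k * V / 100
phi = 1 + 0.24 * 63 / 100
phi = 1 + 0.1512
phi = 1.151

1.151


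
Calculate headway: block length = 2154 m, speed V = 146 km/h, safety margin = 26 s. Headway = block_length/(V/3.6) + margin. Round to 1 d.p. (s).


V = 146 / 3.6 = 40.5556 m/s
Block traversal time = 2154 / 40.5556 = 53.1123 s
Headway = 53.1123 + 26
Headway = 79.1 s

79.1


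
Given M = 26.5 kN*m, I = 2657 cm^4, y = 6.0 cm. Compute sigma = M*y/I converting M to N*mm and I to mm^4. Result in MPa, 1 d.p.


Convert units:
M = 26.5 kN*m = 26500000 N*mm
y = 6.0 cm = 60 mm
I = 2657 cm^4 = 26570000 mm^4
sigma = 26500000 * 60 / 26570000
sigma = 59.8 MPa

59.8


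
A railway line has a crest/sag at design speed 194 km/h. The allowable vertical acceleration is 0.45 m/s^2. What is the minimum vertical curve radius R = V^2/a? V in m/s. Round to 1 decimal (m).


Convert speed: V = 194 / 3.6 = 53.8889 m/s
V^2 = 2904.0123 m^2/s^2
R_v = 2904.0123 / 0.45
R_v = 6453.4 m

6453.4


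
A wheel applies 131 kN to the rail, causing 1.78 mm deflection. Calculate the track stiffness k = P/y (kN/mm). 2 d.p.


Track stiffness k = P / y
k = 131 / 1.78
k = 73.60 kN/mm

73.60


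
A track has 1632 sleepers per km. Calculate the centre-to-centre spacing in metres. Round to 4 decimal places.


Spacing = 1000 m / number of sleepers
Spacing = 1000 / 1632
Spacing = 0.6127 m

0.6127


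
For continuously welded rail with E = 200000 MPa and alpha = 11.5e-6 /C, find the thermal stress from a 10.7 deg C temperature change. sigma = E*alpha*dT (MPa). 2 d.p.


sigma = E * alpha * dT
sigma = 200000 * 11.5e-6 * 10.7
sigma = 2.3 * 10.7
sigma = 24.61 MPa

24.61


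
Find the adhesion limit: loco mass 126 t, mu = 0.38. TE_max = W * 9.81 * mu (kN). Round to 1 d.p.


TE_max = W * g * mu
TE_max = 126 * 9.81 * 0.38
TE_max = 1236.06 * 0.38
TE_max = 469.7 kN

469.7


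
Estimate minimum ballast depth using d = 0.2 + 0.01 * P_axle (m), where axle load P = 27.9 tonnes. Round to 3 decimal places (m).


d = 0.2 + 0.01 * 27.9
d = 0.2 + 0.279
d = 0.479 m

0.479


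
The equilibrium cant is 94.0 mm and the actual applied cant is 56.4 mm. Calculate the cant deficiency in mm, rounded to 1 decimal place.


Cant deficiency = equilibrium cant - actual cant
CD = 94.0 - 56.4
CD = 37.6 mm

37.6


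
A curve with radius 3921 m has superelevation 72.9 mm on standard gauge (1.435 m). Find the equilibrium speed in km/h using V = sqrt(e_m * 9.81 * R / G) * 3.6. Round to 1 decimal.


Convert cant: e = 72.9 mm = 0.0729 m
V_ms = sqrt(0.0729 * 9.81 * 3921 / 1.435)
V_ms = sqrt(1954.076118) = 44.2049 m/s
V = 44.2049 * 3.6 = 159.1 km/h

159.1


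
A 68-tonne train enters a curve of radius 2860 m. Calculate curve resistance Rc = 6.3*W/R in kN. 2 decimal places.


Rc = 6.3 * W / R
Rc = 6.3 * 68 / 2860
Rc = 428.4 / 2860
Rc = 0.15 kN

0.15


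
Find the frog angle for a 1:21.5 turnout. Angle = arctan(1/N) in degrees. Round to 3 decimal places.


1/N = 1/21.5 = 0.046512
angle = arctan(0.046512) = 0.046478 rad
angle = 0.046478 * 180/pi = 2.663 degrees

2.663


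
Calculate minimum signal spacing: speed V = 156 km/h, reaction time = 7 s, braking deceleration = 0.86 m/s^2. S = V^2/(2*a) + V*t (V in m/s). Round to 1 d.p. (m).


V = 156 / 3.6 = 43.3333 m/s
Braking distance = 43.3333^2 / (2*0.86) = 1091.7313 m
Sighting distance = 43.3333 * 7 = 303.3333 m
S = 1091.7313 + 303.3333 = 1395.1 m

1395.1


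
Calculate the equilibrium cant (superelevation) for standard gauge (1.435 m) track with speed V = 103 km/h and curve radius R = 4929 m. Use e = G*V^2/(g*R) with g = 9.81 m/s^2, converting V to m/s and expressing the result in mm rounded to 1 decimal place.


Convert speed: V = 103 / 3.6 = 28.6111 m/s
Apply formula: e = 1.435 * 28.6111^2 / (9.81 * 4929)
e = 1.435 * 818.5957 / 48353.49
e = 0.024294 m = 24.3 mm

24.3


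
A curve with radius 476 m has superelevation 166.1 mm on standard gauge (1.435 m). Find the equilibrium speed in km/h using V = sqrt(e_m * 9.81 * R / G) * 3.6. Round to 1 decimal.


Convert cant: e = 166.1 mm = 0.1661 m
V_ms = sqrt(0.1661 * 9.81 * 476 / 1.435)
V_ms = sqrt(540.497502) = 23.2486 m/s
V = 23.2486 * 3.6 = 83.7 km/h

83.7


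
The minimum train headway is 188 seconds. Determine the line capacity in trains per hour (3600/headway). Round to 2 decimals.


Capacity = 3600 / headway
Capacity = 3600 / 188
Capacity = 19.15 trains/hour

19.15


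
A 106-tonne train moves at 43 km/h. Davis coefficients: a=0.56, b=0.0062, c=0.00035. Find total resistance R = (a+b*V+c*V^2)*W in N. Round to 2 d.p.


b*V = 0.0062 * 43 = 0.2666
c*V^2 = 0.00035 * 1849 = 0.64715
R_per_t = 0.56 + 0.2666 + 0.64715 = 1.47375 N/t
R_total = 1.47375 * 106 = 156.22 N

156.22


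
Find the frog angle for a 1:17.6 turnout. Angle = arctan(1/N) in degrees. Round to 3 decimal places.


1/N = 1/17.6 = 0.056818
angle = arctan(0.056818) = 0.056757 rad
angle = 0.056757 * 180/pi = 3.252 degrees

3.252


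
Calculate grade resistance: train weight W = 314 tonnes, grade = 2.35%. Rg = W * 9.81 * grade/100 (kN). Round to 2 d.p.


Rg = W * 9.81 * grade / 100
Rg = 314 * 9.81 * 2.35 / 100
Rg = 3080.34 * 0.0235
Rg = 72.39 kN

72.39


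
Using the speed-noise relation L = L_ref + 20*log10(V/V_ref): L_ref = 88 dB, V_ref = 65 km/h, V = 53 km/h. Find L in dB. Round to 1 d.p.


V/V_ref = 53 / 65 = 0.815385
log10(0.815385) = -0.088637
20 * -0.088637 = -1.7727
L = 88 + -1.7727 = 86.2 dB

86.2


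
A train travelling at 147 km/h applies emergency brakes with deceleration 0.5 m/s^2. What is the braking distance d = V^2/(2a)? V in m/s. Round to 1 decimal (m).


Convert speed: V = 147 / 3.6 = 40.8333 m/s
V^2 = 1667.3611
d = 1667.3611 / (2 * 0.5)
d = 1667.3611 / 1.0
d = 1667.4 m

1667.4


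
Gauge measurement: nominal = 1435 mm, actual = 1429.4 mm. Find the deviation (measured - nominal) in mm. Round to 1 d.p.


Deviation = measured - nominal
Deviation = 1429.4 - 1435
Deviation = -5.6 mm

-5.6


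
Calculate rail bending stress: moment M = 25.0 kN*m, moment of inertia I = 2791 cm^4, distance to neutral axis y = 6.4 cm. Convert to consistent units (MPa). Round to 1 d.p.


Convert units:
M = 25.0 kN*m = 25000000 N*mm
y = 6.4 cm = 64 mm
I = 2791 cm^4 = 27910000 mm^4
sigma = 25000000 * 64 / 27910000
sigma = 57.3 MPa

57.3


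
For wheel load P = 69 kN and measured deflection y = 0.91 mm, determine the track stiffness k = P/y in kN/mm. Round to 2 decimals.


Track stiffness k = P / y
k = 69 / 0.91
k = 75.82 kN/mm

75.82


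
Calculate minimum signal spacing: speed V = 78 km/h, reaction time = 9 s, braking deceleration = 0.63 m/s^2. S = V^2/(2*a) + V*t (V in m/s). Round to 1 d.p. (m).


V = 78 / 3.6 = 21.6667 m/s
Braking distance = 21.6667^2 / (2*0.63) = 372.575 m
Sighting distance = 21.6667 * 9 = 195.0 m
S = 372.575 + 195.0 = 567.6 m

567.6


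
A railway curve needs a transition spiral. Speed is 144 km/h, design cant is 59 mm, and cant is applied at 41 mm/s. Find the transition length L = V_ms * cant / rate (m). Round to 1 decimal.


Convert speed: V = 144 / 3.6 = 40.0 m/s
L = 40.0 * 59 / 41
L = 2360.0 / 41
L = 57.6 m

57.6


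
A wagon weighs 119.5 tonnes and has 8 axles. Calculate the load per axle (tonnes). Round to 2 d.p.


Load per axle = total weight / number of axles
Load = 119.5 / 8
Load = 14.94 tonnes

14.94


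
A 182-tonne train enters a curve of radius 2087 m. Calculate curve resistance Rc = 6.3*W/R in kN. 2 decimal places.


Rc = 6.3 * W / R
Rc = 6.3 * 182 / 2087
Rc = 1146.6 / 2087
Rc = 0.55 kN

0.55


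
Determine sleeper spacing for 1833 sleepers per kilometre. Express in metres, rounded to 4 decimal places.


Spacing = 1000 m / number of sleepers
Spacing = 1000 / 1833
Spacing = 0.5456 m

0.5456


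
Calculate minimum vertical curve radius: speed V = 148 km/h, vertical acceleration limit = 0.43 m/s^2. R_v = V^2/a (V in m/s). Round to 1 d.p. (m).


Convert speed: V = 148 / 3.6 = 41.1111 m/s
V^2 = 1690.1235 m^2/s^2
R_v = 1690.1235 / 0.43
R_v = 3930.5 m

3930.5


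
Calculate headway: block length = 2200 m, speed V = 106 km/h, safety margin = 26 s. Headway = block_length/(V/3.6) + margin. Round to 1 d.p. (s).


V = 106 / 3.6 = 29.4444 m/s
Block traversal time = 2200 / 29.4444 = 74.717 s
Headway = 74.717 + 26
Headway = 100.7 s

100.7


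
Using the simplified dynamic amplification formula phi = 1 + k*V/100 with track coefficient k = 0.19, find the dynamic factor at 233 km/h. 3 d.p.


phi = 1 + k * V / 100
phi = 1 + 0.19 * 233 / 100
phi = 1 + 0.4427
phi = 1.443

1.443


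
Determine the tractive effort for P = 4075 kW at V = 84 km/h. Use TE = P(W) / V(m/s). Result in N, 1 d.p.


Convert: P = 4075 kW = 4075000 W
V = 84 / 3.6 = 23.3333 m/s
TE = 4075000 / 23.3333
TE = 174642.9 N

174642.9


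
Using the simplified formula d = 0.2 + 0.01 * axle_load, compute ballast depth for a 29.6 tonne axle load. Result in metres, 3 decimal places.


d = 0.2 + 0.01 * 29.6
d = 0.2 + 0.296
d = 0.496 m

0.496


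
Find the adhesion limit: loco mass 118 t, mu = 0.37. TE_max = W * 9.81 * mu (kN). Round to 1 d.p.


TE_max = W * g * mu
TE_max = 118 * 9.81 * 0.37
TE_max = 1157.58 * 0.37
TE_max = 428.3 kN

428.3


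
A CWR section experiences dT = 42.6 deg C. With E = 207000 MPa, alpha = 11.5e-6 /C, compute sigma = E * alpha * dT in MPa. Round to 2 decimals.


sigma = E * alpha * dT
sigma = 207000 * 11.5e-6 * 42.6
sigma = 2.3805 * 42.6
sigma = 101.41 MPa

101.41


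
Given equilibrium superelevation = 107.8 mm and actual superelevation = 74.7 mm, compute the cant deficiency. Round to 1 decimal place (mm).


Cant deficiency = equilibrium cant - actual cant
CD = 107.8 - 74.7
CD = 33.1 mm

33.1


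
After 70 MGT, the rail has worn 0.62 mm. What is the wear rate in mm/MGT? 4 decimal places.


Wear rate = total wear / cumulative tonnage
Rate = 0.62 / 70
Rate = 0.0089 mm/MGT

0.0089


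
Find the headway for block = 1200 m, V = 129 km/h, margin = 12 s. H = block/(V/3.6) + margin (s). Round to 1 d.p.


V = 129 / 3.6 = 35.8333 m/s
Block traversal time = 1200 / 35.8333 = 33.4884 s
Headway = 33.4884 + 12
Headway = 45.5 s

45.5


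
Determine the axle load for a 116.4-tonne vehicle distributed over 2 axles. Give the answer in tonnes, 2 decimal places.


Load per axle = total weight / number of axles
Load = 116.4 / 2
Load = 58.20 tonnes

58.20


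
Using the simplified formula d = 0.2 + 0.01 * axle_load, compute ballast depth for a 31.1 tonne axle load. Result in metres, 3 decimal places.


d = 0.2 + 0.01 * 31.1
d = 0.2 + 0.311
d = 0.511 m

0.511


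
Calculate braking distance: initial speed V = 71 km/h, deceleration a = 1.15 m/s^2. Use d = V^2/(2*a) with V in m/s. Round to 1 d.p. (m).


Convert speed: V = 71 / 3.6 = 19.7222 m/s
V^2 = 388.966
d = 388.966 / (2 * 1.15)
d = 388.966 / 2.3
d = 169.1 m

169.1


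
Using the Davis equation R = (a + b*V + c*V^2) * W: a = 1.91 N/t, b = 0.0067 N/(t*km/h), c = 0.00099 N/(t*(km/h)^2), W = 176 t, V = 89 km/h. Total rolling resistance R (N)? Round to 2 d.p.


b*V = 0.0067 * 89 = 0.5963
c*V^2 = 0.00099 * 7921 = 7.84179
R_per_t = 1.91 + 0.5963 + 7.84179 = 10.34809 N/t
R_total = 10.34809 * 176 = 1821.26 N

1821.26


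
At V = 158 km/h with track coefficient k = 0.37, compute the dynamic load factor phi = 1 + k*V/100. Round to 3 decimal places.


phi = 1 + k * V / 100
phi = 1 + 0.37 * 158 / 100
phi = 1 + 0.5846
phi = 1.585

1.585


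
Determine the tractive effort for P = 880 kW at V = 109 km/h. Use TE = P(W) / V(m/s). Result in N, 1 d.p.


Convert: P = 880 kW = 880000 W
V = 109 / 3.6 = 30.2778 m/s
TE = 880000 / 30.2778
TE = 29064.2 N

29064.2


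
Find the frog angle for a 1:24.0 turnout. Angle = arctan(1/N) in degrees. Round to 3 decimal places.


1/N = 1/24.0 = 0.041667
angle = arctan(0.041667) = 0.041643 rad
angle = 0.041643 * 180/pi = 2.386 degrees

2.386


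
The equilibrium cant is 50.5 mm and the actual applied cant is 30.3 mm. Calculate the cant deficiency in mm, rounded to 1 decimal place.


Cant deficiency = equilibrium cant - actual cant
CD = 50.5 - 30.3
CD = 20.2 mm

20.2


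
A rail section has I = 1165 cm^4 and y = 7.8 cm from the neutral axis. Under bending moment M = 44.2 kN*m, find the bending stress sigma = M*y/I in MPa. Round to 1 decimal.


Convert units:
M = 44.2 kN*m = 44200000 N*mm
y = 7.8 cm = 78 mm
I = 1165 cm^4 = 11650000 mm^4
sigma = 44200000 * 78 / 11650000
sigma = 295.9 MPa

295.9


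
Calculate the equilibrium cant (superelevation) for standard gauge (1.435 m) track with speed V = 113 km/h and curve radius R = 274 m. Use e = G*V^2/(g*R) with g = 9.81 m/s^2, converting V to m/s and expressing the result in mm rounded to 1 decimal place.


Convert speed: V = 113 / 3.6 = 31.3889 m/s
Apply formula: e = 1.435 * 31.3889^2 / (9.81 * 274)
e = 1.435 * 985.2623 / 2687.94
e = 0.525998 m = 526.0 mm

526.0


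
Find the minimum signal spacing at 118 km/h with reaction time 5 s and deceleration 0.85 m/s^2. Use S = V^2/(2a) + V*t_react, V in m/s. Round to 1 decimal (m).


V = 118 / 3.6 = 32.7778 m/s
Braking distance = 32.7778^2 / (2*0.85) = 631.9898 m
Sighting distance = 32.7778 * 5 = 163.8889 m
S = 631.9898 + 163.8889 = 795.9 m

795.9


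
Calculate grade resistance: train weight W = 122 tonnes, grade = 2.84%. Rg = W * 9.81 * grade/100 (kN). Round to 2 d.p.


Rg = W * 9.81 * grade / 100
Rg = 122 * 9.81 * 2.84 / 100
Rg = 1196.82 * 0.0284
Rg = 33.99 kN

33.99


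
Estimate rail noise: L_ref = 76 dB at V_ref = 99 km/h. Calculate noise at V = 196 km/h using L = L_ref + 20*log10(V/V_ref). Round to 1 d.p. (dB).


V/V_ref = 196 / 99 = 1.979798
log10(1.979798) = 0.296621
20 * 0.296621 = 5.9324
L = 76 + 5.9324 = 81.9 dB

81.9


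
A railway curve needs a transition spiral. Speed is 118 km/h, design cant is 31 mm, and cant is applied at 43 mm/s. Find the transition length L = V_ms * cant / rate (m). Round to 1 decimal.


Convert speed: V = 118 / 3.6 = 32.7778 m/s
L = 32.7778 * 31 / 43
L = 1016.1111 / 43
L = 23.6 m

23.6


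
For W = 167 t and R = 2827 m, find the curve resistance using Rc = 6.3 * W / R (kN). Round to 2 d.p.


Rc = 6.3 * W / R
Rc = 6.3 * 167 / 2827
Rc = 1052.1 / 2827
Rc = 0.37 kN

0.37


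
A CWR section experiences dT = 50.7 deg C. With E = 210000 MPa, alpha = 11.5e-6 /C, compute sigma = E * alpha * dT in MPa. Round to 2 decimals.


sigma = E * alpha * dT
sigma = 210000 * 11.5e-6 * 50.7
sigma = 2.415 * 50.7
sigma = 122.44 MPa

122.44


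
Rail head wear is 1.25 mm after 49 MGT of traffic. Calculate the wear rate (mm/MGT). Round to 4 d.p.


Wear rate = total wear / cumulative tonnage
Rate = 1.25 / 49
Rate = 0.0255 mm/MGT

0.0255


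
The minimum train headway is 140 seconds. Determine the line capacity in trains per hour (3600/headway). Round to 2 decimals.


Capacity = 3600 / headway
Capacity = 3600 / 140
Capacity = 25.71 trains/hour

25.71


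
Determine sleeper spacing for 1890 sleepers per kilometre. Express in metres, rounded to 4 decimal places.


Spacing = 1000 m / number of sleepers
Spacing = 1000 / 1890
Spacing = 0.5291 m

0.5291


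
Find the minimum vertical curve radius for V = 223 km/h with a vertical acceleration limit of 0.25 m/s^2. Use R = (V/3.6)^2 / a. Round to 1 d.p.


Convert speed: V = 223 / 3.6 = 61.9444 m/s
V^2 = 3837.1142 m^2/s^2
R_v = 3837.1142 / 0.25
R_v = 15348.5 m

15348.5


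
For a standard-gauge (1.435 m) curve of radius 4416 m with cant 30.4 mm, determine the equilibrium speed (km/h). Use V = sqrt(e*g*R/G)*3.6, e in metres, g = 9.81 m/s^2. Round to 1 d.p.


Convert cant: e = 30.4 mm = 0.0304 m
V_ms = sqrt(0.0304 * 9.81 * 4416 / 1.435)
V_ms = sqrt(917.740198) = 30.2942 m/s
V = 30.2942 * 3.6 = 109.1 km/h

109.1


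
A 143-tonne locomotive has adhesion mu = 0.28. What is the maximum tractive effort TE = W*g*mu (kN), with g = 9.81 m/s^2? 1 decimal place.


TE_max = W * g * mu
TE_max = 143 * 9.81 * 0.28
TE_max = 1402.83 * 0.28
TE_max = 392.8 kN

392.8


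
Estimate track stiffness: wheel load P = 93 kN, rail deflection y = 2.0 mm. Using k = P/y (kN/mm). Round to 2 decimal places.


Track stiffness k = P / y
k = 93 / 2.0
k = 46.50 kN/mm

46.50


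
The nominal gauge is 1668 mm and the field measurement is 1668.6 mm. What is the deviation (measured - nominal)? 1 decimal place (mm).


Deviation = measured - nominal
Deviation = 1668.6 - 1668
Deviation = 0.6 mm

0.6


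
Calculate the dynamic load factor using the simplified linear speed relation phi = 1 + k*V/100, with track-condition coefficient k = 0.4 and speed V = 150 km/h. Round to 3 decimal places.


phi = 1 + k * V / 100
phi = 1 + 0.4 * 150 / 100
phi = 1 + 0.6
phi = 1.600

1.600


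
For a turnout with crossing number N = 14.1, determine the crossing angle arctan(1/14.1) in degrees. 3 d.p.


1/N = 1/14.1 = 0.070922
angle = arctan(0.070922) = 0.070803 rad
angle = 0.070803 * 180/pi = 4.057 degrees

4.057


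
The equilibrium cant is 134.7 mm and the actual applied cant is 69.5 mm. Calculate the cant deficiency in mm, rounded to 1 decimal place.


Cant deficiency = equilibrium cant - actual cant
CD = 134.7 - 69.5
CD = 65.2 mm

65.2


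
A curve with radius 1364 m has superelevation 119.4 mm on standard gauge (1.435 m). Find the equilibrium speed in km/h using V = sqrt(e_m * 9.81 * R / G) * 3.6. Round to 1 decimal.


Convert cant: e = 119.4 mm = 0.1194 m
V_ms = sqrt(0.1194 * 9.81 * 1364 / 1.435)
V_ms = sqrt(1113.360485) = 33.3671 m/s
V = 33.3671 * 3.6 = 120.1 km/h

120.1


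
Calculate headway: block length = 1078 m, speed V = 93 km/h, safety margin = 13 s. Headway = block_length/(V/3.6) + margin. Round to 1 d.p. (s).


V = 93 / 3.6 = 25.8333 m/s
Block traversal time = 1078 / 25.8333 = 41.729 s
Headway = 41.729 + 13
Headway = 54.7 s

54.7


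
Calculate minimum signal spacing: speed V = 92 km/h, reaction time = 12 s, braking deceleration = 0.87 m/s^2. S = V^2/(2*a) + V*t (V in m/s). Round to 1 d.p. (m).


V = 92 / 3.6 = 25.5556 m/s
Braking distance = 25.5556^2 / (2*0.87) = 375.337 m
Sighting distance = 25.5556 * 12 = 306.6667 m
S = 375.337 + 306.6667 = 682.0 m

682.0


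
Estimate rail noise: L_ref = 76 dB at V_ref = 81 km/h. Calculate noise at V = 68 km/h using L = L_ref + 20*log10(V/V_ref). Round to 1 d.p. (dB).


V/V_ref = 68 / 81 = 0.839506
log10(0.839506) = -0.075976
20 * -0.075976 = -1.5195
L = 76 + -1.5195 = 74.5 dB

74.5


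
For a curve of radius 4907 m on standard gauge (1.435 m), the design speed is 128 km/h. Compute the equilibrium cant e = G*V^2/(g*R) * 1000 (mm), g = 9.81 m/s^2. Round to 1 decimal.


Convert speed: V = 128 / 3.6 = 35.5556 m/s
Apply formula: e = 1.435 * 35.5556^2 / (9.81 * 4907)
e = 1.435 * 1264.1975 / 48137.67
e = 0.037686 m = 37.7 mm

37.7


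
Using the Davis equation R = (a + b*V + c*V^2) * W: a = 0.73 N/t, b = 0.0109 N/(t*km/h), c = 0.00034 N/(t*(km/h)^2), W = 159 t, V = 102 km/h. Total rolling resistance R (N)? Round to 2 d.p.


b*V = 0.0109 * 102 = 1.1118
c*V^2 = 0.00034 * 10404 = 3.53736
R_per_t = 0.73 + 1.1118 + 3.53736 = 5.37916 N/t
R_total = 5.37916 * 159 = 855.29 N

855.29


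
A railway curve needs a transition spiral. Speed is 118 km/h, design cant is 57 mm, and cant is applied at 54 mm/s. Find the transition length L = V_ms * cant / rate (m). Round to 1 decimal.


Convert speed: V = 118 / 3.6 = 32.7778 m/s
L = 32.7778 * 57 / 54
L = 1868.3333 / 54
L = 34.6 m

34.6


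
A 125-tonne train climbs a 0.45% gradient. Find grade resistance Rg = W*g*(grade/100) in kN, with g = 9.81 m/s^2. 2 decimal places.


Rg = W * 9.81 * grade / 100
Rg = 125 * 9.81 * 0.45 / 100
Rg = 1226.25 * 0.0045
Rg = 5.52 kN

5.52


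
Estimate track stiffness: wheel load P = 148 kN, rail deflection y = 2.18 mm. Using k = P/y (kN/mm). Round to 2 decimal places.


Track stiffness k = P / y
k = 148 / 2.18
k = 67.89 kN/mm

67.89


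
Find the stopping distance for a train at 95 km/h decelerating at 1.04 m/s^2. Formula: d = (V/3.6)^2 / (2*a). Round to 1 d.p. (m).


Convert speed: V = 95 / 3.6 = 26.3889 m/s
V^2 = 696.3735
d = 696.3735 / (2 * 1.04)
d = 696.3735 / 2.08
d = 334.8 m

334.8


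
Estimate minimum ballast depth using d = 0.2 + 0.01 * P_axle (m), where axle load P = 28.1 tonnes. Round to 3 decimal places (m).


d = 0.2 + 0.01 * 28.1
d = 0.2 + 0.281
d = 0.481 m

0.481


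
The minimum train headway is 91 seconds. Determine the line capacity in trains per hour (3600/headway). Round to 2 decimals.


Capacity = 3600 / headway
Capacity = 3600 / 91
Capacity = 39.56 trains/hour

39.56


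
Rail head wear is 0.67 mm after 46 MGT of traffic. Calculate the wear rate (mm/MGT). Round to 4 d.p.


Wear rate = total wear / cumulative tonnage
Rate = 0.67 / 46
Rate = 0.0146 mm/MGT

0.0146


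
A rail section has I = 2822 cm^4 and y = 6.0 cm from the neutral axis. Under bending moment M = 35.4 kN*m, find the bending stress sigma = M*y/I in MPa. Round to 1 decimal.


Convert units:
M = 35.4 kN*m = 35400000 N*mm
y = 6.0 cm = 60 mm
I = 2822 cm^4 = 28220000 mm^4
sigma = 35400000 * 60 / 28220000
sigma = 75.3 MPa

75.3


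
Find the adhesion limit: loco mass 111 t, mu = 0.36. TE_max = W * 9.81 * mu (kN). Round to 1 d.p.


TE_max = W * g * mu
TE_max = 111 * 9.81 * 0.36
TE_max = 1088.91 * 0.36
TE_max = 392.0 kN

392.0


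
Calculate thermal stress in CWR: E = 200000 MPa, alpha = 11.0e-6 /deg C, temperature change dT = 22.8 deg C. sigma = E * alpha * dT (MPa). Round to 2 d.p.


sigma = E * alpha * dT
sigma = 200000 * 11.0e-6 * 22.8
sigma = 2.2 * 22.8
sigma = 50.16 MPa

50.16


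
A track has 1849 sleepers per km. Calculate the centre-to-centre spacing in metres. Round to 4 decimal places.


Spacing = 1000 m / number of sleepers
Spacing = 1000 / 1849
Spacing = 0.5408 m

0.5408


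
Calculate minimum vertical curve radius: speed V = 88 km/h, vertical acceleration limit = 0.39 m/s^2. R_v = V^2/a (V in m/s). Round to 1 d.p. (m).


Convert speed: V = 88 / 3.6 = 24.4444 m/s
V^2 = 597.5309 m^2/s^2
R_v = 597.5309 / 0.39
R_v = 1532.1 m

1532.1


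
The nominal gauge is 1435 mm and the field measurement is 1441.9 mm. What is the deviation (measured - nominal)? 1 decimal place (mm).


Deviation = measured - nominal
Deviation = 1441.9 - 1435
Deviation = 6.9 mm

6.9


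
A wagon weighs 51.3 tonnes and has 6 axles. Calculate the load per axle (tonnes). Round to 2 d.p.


Load per axle = total weight / number of axles
Load = 51.3 / 6
Load = 8.55 tonnes

8.55


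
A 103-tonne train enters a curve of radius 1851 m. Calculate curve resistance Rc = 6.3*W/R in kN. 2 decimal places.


Rc = 6.3 * W / R
Rc = 6.3 * 103 / 1851
Rc = 648.9 / 1851
Rc = 0.35 kN

0.35


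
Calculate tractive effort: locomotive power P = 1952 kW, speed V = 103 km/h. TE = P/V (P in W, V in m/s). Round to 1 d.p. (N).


Convert: P = 1952 kW = 1952000 W
V = 103 / 3.6 = 28.6111 m/s
TE = 1952000 / 28.6111
TE = 68225.2 N

68225.2


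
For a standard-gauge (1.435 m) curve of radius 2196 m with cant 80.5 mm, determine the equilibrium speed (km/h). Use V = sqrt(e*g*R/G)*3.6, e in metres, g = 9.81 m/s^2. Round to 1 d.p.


Convert cant: e = 80.5 mm = 0.0805 m
V_ms = sqrt(0.0805 * 9.81 * 2196 / 1.435)
V_ms = sqrt(1208.496293) = 34.7634 m/s
V = 34.7634 * 3.6 = 125.1 km/h

125.1


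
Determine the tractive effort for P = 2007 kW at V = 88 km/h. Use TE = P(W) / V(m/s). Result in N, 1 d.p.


Convert: P = 2007 kW = 2007000 W
V = 88 / 3.6 = 24.4444 m/s
TE = 2007000 / 24.4444
TE = 82104.5 N

82104.5


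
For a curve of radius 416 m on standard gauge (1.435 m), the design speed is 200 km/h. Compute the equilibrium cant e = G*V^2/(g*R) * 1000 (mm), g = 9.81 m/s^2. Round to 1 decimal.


Convert speed: V = 200 / 3.6 = 55.5556 m/s
Apply formula: e = 1.435 * 55.5556^2 / (9.81 * 416)
e = 1.435 * 3086.4198 / 4080.96
e = 1.085287 m = 1085.3 mm

1085.3


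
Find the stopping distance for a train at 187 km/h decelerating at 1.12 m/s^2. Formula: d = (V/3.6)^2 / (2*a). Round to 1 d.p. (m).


Convert speed: V = 187 / 3.6 = 51.9444 m/s
V^2 = 2698.2253
d = 2698.2253 / (2 * 1.12)
d = 2698.2253 / 2.24
d = 1204.6 m

1204.6


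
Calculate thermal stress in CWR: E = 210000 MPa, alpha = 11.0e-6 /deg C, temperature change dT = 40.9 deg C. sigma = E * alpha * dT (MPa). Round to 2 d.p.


sigma = E * alpha * dT
sigma = 210000 * 11.0e-6 * 40.9
sigma = 2.31 * 40.9
sigma = 94.48 MPa

94.48


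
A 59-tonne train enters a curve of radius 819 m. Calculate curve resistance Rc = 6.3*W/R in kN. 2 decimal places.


Rc = 6.3 * W / R
Rc = 6.3 * 59 / 819
Rc = 371.7 / 819
Rc = 0.45 kN

0.45


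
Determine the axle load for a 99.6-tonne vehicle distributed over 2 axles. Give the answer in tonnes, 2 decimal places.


Load per axle = total weight / number of axles
Load = 99.6 / 2
Load = 49.80 tonnes

49.80


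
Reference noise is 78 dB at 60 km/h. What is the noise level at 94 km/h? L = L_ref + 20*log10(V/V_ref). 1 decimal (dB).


V/V_ref = 94 / 60 = 1.566667
log10(1.566667) = 0.194977
20 * 0.194977 = 3.8995
L = 78 + 3.8995 = 81.9 dB

81.9


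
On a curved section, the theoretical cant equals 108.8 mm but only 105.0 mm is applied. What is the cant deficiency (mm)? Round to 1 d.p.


Cant deficiency = equilibrium cant - actual cant
CD = 108.8 - 105.0
CD = 3.8 mm

3.8
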